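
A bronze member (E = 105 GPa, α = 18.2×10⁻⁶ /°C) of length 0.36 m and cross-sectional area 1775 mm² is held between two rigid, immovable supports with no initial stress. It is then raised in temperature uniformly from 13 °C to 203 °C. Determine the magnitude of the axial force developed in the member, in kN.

With zero net strain, σ = E·αΔT = 105 GPa × 18.2×10⁻⁶ × 190 = 363.1 MPa.
Axial force P = σA = 363.1 × 1775 = 644500 N = 644.5 kN, compressive.

P ≈ 644 kN (compressive)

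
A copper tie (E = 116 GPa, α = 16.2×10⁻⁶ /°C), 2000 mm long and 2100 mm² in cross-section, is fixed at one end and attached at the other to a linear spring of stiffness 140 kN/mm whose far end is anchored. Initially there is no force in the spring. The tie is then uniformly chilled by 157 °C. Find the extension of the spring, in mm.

δ ≈ 2.37 mm

The unrestrained thermal change is αΔT L = 16.2×10⁻⁶ × 157 × 2000 = 5.087 mm.
Let P be the tensile force in the spring. The tie extends elastically by PL/(AE) and the spring stretches by P/k; together these equal δ_free.
P [ L/(AE) + 1/k ] = δ_free → P [ 2000/(2100×116×10³) + 1/(140×10³) ] = 5.087.
P = 5.087 / 1.535×10⁻⁵ = 331300 N.
Spring extension = P/k = 331300/(140×10³) = 2.367 mm.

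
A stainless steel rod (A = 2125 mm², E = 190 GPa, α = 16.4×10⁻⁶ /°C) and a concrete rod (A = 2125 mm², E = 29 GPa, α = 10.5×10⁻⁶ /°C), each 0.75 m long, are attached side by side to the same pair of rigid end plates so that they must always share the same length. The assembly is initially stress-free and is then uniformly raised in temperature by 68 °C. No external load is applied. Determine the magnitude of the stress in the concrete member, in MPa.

The stainless steel has the larger α, so on heating it would change length more than the concrete if both were free. The rigid plates force a common final length, so the stainless steel is put into compression and the concrete into tension, with equal and opposite forces P (no external load).
Compatibility of the two members (thermal + elastic change equal): (α₁ − α₂)ΔT = P·[1/(A₁E₁) + 1/(A₂E₂)].
|α₁ − α₂|·ΔT = 5.9×10⁻⁶ × 68 = 0.0004012.
1/(A₁E₁) + 1/(A₂E₂) = 1/(2125×190×10³) + 1/(2125×29×10³) = 1.87×10⁻⁸ N⁻¹.
So P = 0.0004012 / 1.87×10⁻⁸ = 21.45 kN.
σ_{concrete} = P/A₂ = 21450/2125 = 10.09 MPa, tensile.

σ ≈ 10.1 MPa (tensile)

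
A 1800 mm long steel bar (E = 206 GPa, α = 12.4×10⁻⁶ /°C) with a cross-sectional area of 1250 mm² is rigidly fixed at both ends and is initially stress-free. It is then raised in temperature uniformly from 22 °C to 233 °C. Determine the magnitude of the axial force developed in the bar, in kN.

P ≈ 674 kN (compressive)

Full restraint means ε = 0, so the stress is σ = EαΔT = 206×10³ × 12.4×10⁻⁶ × 211 = 539 MPa.
Axial force P = σA = 539 × 1250 = 673700 N = 673.7 kN, compressive.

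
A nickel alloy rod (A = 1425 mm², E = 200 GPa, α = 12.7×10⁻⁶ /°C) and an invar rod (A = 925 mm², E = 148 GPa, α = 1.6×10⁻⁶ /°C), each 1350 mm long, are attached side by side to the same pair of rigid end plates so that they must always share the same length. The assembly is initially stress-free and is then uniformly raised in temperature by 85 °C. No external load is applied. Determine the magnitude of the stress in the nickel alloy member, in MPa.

Both members must finish at the same length. With the larger α, the nickel alloy tends to over-expand; the plates restrain it, putting the nickel alloy in compression and the invar in tension. With no external load the two internal forces are equal and opposite, magnitude P.
Equating the net (thermal + elastic) strains gives |α₁ − α₂|·ΔT = P·[1/(A₁E₁) + 1/(A₂E₂)].
|α₁ − α₂|·ΔT = 11.1×10⁻⁶ × 85 = 0.0009435.
1/(A₁E₁) + 1/(A₂E₂) = 1/(1425×200×10³) + 1/(925×148×10³) = 1.081×10⁻⁸ N⁻¹.
So P = 0.0009435 / 1.081×10⁻⁸ = 87.25 kN.
σ_{nickel alloy} = P/A₁ = 87250/1425 = 61.23 MPa, compressive.

σ ≈ 61.2 MPa (compressive)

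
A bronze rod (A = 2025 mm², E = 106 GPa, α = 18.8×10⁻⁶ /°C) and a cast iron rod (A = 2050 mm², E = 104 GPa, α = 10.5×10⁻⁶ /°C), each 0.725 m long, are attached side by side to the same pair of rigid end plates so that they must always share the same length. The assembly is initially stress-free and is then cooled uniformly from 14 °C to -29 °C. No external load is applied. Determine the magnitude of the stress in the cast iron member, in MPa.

σ ≈ 18.6 MPa (compressive)

Both members must finish at the same length. With the larger α, the bronze tends to over-contract; the plates restrain it, putting the bronze in tension and the cast iron in compression. With no external load the two internal forces are equal and opposite, magnitude P.
Compatibility of the two members (thermal + elastic change equal): (α₁ − α₂)ΔT = P·[1/(A₁E₁) + 1/(A₂E₂)].
|α₁ − α₂|·ΔT = 8.3×10⁻⁶ × 43 = 0.0003569.
1/(A₁E₁) + 1/(A₂E₂) = 1/(2025×106×10³) + 1/(2050×104×10³) = 9.349×10⁻⁹ N⁻¹.
So P = 0.0003569 / 9.349×10⁻⁹ = 38.17 kN.
σ_{cast iron} = P/A₂ = 38170/2050 = 18.62 MPa, compressive.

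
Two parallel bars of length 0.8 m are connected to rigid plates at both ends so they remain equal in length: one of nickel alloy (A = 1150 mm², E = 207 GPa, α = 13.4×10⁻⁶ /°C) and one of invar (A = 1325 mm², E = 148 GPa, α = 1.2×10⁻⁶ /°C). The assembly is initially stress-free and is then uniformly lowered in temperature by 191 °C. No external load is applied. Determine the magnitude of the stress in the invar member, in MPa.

σ ≈ 189 MPa (compressive)

The nickel alloy has the larger α, so on cooling it would change length more than the invar if both were free. The rigid plates force a common final length, so the nickel alloy is put into tension and the invar into compression, with equal and opposite forces P (no external load).
Compatibility of the two members (thermal + elastic change equal): (α₁ − α₂)ΔT = P·[1/(A₁E₁) + 1/(A₂E₂)].
|α₁ − α₂|·ΔT = 12.2×10⁻⁶ × 191 = 0.00233.
1/(A₁E₁) + 1/(A₂E₂) = 1/(1150×207×10³) + 1/(1325×148×10³) = 9.3×10⁻⁹ N⁻¹.
So P = 0.00233 / 9.3×10⁻⁹ = 250.6 kN.
σ_{invar} = P/A₂ = 250600/1325 = 189.1 MPa, compressive.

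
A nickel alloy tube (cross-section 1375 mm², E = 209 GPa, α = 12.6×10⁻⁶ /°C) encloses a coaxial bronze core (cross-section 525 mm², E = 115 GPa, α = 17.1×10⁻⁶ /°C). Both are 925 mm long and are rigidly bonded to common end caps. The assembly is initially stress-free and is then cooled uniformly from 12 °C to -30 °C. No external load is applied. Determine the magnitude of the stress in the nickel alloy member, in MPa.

σ ≈ 6.86 MPa (compressive)

Equilibrium of a rigid end plate with no external load gives equal and opposite internal forces ±P in the two members. Since α_{bronze} > α_{nickel alloy}, cooling drives the bronze into tension and the nickel alloy into compression.
Equating the net (thermal + elastic) strains gives |α₁ − α₂|·ΔT = P·[1/(A₁E₁) + 1/(A₂E₂)].
|α₁ − α₂|·ΔT = 4.5×10⁻⁶ × 42 = 0.000189.
1/(A₁E₁) + 1/(A₂E₂) = 1/(1375×209×10³) + 1/(525×115×10³) = 2.004×10⁻⁸ N⁻¹.
P = 0.000189 / 2.004×10⁻⁸ = 9430 N = 9.43 kN.
σ_{nickel alloy} = P/A₁ = 9430/1375 = 6.858 MPa, compressive.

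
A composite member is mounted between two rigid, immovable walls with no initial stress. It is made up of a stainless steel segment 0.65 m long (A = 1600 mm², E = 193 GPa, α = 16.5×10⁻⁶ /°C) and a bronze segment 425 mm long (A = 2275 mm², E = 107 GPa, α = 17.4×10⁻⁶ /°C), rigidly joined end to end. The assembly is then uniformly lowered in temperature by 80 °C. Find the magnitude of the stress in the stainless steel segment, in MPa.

σ ≈ 235 MPa (tensile)

Free thermal contraction of the whole bar: Σ αᵢΔT Lᵢ = 16.5×10⁻⁶×80×650 + 17.4×10⁻⁶×80×425 = 1.45 mm.
The walls prevent any net length change, so an axial force P (same in every segment) develops. Compatibility: P · Σ Lᵢ/(AᵢEᵢ) = δ_free.
The series flexibility is Σ Lᵢ/(AᵢEᵢ) = 650/(1600×193×10³) + 425/(2275×107×10³) = 3.851×10⁻⁶ mm/N.
Hence P = δ_free / Σ(L/AE) = 1.45/3.851×10⁻⁶ = 376.4 kN (tensile).
σ_{stainless steel} = P / A = 376400 / 1600 = 235.3 MPa.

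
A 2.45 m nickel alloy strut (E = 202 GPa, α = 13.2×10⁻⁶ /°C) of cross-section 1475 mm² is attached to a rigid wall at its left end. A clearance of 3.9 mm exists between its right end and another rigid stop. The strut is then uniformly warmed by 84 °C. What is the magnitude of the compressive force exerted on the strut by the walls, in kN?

Unrestrained expansion: δ_free = αΔT L = 13.2×10⁻⁶ × 84 × 2450 = 2.717 mm.
This is smaller than the 3.9 mm clearance, so the strut expands freely without reaching the stop — the stress is zero.

P ≈ 0 kN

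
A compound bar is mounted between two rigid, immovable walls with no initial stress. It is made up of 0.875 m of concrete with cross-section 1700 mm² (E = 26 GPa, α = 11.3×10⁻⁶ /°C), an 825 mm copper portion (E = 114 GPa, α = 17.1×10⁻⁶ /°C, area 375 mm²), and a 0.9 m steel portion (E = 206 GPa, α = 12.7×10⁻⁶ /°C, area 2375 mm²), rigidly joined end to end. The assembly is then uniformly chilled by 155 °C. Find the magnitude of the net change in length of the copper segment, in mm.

With the walls removed the bar would change length by δ_free = Σ αᵢΔT Lᵢ = 11.3×10⁻⁶×155×875 + 17.1×10⁻⁶×155×825 + 12.7×10⁻⁶×155×900 = 5.491 mm.
The rigid supports impose zero overall length change; the single axial force P common to all segments must satisfy P Σ Lᵢ/(AᵢEᵢ) = δ_free.
Σ Lᵢ/(AᵢEᵢ) = 875/(1700×26×10³) + 825/(375×114×10³) + 900/(2375×206×10³) = 4.093×10⁻⁵ mm/N.
P = 5.491 / 4.093×10⁻⁵ = 134100 N = 134.1 kN, tensile.
For the copper segment, free thermal change = 17.1×10⁻⁶×155×825 = 2.187 mm and elastic change from P = 134100×825/(375×114×10³) = 2.589 mm; these oppose, so the net change is 0.402 mm (segment lengthens).

|ΔL| ≈ 0.402 mm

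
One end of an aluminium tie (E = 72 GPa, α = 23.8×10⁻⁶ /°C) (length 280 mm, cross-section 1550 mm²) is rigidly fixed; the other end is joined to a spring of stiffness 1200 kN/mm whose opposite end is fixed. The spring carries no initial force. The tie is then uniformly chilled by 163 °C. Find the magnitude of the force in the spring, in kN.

P ≈ 325 kN

Free thermal contraction: δ_free = αΔT L = 23.8×10⁻⁶ × 163 × 280 = 1.086 mm.
With a force P in the spring, the elastic change of the tie is PL/(AE) and that of the spring is P/k; compatibility requires their sum to equal δ_free.
So P = δ_free / [L/(AE) + 1/k] = 1.086 / [ 280/(1550×72×10³) + 1/(1200×10³) ].
P = 1.086 / 3.342×10⁻⁶ = 325000 N.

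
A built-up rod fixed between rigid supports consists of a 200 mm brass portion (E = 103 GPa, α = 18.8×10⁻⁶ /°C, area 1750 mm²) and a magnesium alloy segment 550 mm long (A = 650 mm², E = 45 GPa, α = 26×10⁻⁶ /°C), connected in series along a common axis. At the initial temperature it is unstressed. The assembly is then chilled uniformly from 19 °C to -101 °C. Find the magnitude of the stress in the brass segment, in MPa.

Free thermal contraction of the whole bar: Σ αᵢΔT Lᵢ = 18.8×10⁻⁶×120×200 + 26×10⁻⁶×120×550 = 2.167 mm.
The walls prevent any net length change, so an axial force P (same in every segment) develops. Compatibility: P · Σ Lᵢ/(AᵢEᵢ) = δ_free.
The series flexibility is Σ Lᵢ/(AᵢEᵢ) = 200/(1750×103×10³) + 550/(650×45×10³) = 1.991×10⁻⁵ mm/N.
P = 2.167 / 1.991×10⁻⁵ = 108800 N = 108.8 kN, tensile.
σ_{brass} = P / A = 108800 / 1750 = 62.19 MPa.

σ ≈ 62.2 MPa (tensile)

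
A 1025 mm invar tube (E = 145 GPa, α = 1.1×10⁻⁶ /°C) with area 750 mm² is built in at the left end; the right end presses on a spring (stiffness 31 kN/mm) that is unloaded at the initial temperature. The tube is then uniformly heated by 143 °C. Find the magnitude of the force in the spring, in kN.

P ≈ 3.87 kN

Free thermal expansion: δ_free = αΔT L = 1.1×10⁻⁶ × 143 × 1025 = 0.1612 mm.
With a force P in the spring, the elastic change of the tube is PL/(AE) and that of the spring is P/k; compatibility requires their sum to equal δ_free.
P [ L/(AE) + 1/k ] = δ_free → P [ 1025/(750×145×10³) + 1/(31×10³) ] = 0.1612.
P = 0.1612 / 4.168×10⁻⁵ = 3868 N.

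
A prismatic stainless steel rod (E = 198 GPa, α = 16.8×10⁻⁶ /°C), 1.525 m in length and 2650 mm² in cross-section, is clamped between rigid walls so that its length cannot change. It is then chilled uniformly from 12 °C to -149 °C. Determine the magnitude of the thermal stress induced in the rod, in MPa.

Because both ends are immovable the net strain is zero, and the suppressed thermal strain is αΔT = 16.8×10⁻⁶ × 161 = 2704.8×10⁻⁶.
The stress required to suppress this strain is σ = Eε = 198×10³ × 2704.8×10⁻⁶ = 535.6 MPa, tensile since the rod is trying to contract.

σ ≈ 536 MPa (tensile)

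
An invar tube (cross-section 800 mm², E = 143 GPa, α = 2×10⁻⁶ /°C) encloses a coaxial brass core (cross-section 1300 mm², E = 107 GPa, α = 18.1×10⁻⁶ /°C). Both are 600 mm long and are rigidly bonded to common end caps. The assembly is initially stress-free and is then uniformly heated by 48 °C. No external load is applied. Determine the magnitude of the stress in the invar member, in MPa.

Equilibrium of a rigid end plate with no external load gives equal and opposite internal forces ±P in the two members. Since α_{brass} > α_{invar}, heating drives the brass into compression and the invar into tension.
Equating the net (thermal + elastic) strains gives |α₁ − α₂|·ΔT = P·[1/(A₁E₁) + 1/(A₂E₂)].
|α₁ − α₂|·ΔT = 16.1×10⁻⁶ × 48 = 0.0007728.
1/(A₁E₁) + 1/(A₂E₂) = 1/(800×143×10³) + 1/(1300×107×10³) = 1.593×10⁻⁸ N⁻¹.
So P = 0.0007728 / 1.593×10⁻⁸ = 48.51 kN.
σ_{invar} = P/A₁ = 48510/800 = 60.64 MPa, tensile.

σ ≈ 60.6 MPa (tensile)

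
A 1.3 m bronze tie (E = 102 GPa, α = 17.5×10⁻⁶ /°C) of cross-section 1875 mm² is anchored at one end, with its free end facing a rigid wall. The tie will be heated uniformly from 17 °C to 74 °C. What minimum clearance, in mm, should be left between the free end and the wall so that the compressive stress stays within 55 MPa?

g ≈ 0.596 mm

Free expansion if unrestrained: δ_free = αΔT L = 17.5×10⁻⁶ × 57 × 1300 = 1.297 mm.
A stress of 55 MPa corresponds to the wall pushing the tie back by σL/E = 55×1300/(102×10³) = 0.701 mm.
The gap must absorb the remainder: g_min = 1.297 − 0.701 = 0.5958 mm.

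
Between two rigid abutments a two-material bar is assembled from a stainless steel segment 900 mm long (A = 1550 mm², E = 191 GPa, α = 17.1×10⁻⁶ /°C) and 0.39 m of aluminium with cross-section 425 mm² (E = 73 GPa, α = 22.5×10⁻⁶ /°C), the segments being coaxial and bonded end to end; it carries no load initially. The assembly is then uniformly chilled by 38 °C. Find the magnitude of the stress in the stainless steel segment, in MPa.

If the supports were absent, the total length change would be Σ αᵢΔT Lᵢ = 17.1×10⁻⁶×38×900 + 22.5×10⁻⁶×38×390 = 0.9183 mm.
The rigid supports impose zero overall length change; the single axial force P common to all segments must satisfy P Σ Lᵢ/(AᵢEᵢ) = δ_free.
Σ Lᵢ/(AᵢEᵢ) = 900/(1550×191×10³) + 390/(425×73×10³) = 1.561×10⁻⁵ mm/N.
P = 0.9183 / 1.561×10⁻⁵ = 58820 N = 58.82 kN, tensile.
σ_{stainless steel} = P / A = 58820 / 1550 = 37.95 MPa.

σ ≈ 38 MPa (tensile)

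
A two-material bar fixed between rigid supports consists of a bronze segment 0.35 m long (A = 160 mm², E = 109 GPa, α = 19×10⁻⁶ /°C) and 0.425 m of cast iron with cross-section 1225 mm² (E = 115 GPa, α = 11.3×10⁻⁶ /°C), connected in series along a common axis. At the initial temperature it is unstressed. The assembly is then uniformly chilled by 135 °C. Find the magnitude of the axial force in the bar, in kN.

With the walls removed the bar would change length by δ_free = Σ αᵢΔT Lᵢ = 19×10⁻⁶×135×350 + 11.3×10⁻⁶×135×425 = 1.546 mm.
The rigid supports impose zero overall length change; the single axial force P common to all segments must satisfy P Σ Lᵢ/(AᵢEᵢ) = δ_free.
Σ Lᵢ/(AᵢEᵢ) = 350/(160×109×10³) + 425/(1225×115×10³) = 2.309×10⁻⁵ mm/N.
Hence P = δ_free / Σ(L/AE) = 1.546/2.309×10⁻⁵ = 66.97 kN (tensile).

P ≈ 67 kN (tensile)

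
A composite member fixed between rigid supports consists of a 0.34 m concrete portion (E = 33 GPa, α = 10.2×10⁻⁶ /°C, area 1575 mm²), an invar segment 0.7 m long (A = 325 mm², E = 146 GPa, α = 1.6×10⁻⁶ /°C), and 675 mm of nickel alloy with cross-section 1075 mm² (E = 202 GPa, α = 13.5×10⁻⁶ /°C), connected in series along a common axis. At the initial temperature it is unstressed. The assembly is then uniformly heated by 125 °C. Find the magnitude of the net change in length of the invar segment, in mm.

With the walls removed the bar would change length by δ_free = Σ αᵢΔT Lᵢ = 10.2×10⁻⁶×125×340 + 1.6×10⁻⁶×125×700 + 13.5×10⁻⁶×125×675 = 1.713 mm.
Since the ends are fixed, an axial force P builds up, equal in every segment, with P · Σ Lᵢ/(AᵢEᵢ) = δ_free.
Σ Lᵢ/(AᵢEᵢ) = 340/(1575×33×10³) + 700/(325×146×10³) + 675/(1075×202×10³) = 2.44×10⁻⁵ mm/N.
So P = 1.713 / 2.44×10⁻⁵ = 70.18 kN, compressive.
For the invar segment, free thermal change = 1.6×10⁻⁶×125×700 = 0.14 mm and elastic change from P = 70180×700/(325×146×10³) = 1.035 mm; these oppose, so the net change is 0.895 mm (segment shortens).

|ΔL| ≈ 0.895 mm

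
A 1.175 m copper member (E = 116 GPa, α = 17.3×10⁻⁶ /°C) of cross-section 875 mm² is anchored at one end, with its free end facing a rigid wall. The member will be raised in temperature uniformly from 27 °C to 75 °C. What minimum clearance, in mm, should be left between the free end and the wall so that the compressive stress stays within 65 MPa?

g ≈ 0.317 mm

Free expansion if unrestrained: δ_free = αΔT L = 17.3×10⁻⁶ × 48 × 1175 = 0.9757 mm.
A stress of 65 MPa corresponds to the wall pushing the member back by σL/E = 65×1175/(116×10³) = 0.6584 mm.
So the gap has to take up the difference, g_min = δ_free − σL/E = 0.9757 − 0.6584 = 0.3173 mm.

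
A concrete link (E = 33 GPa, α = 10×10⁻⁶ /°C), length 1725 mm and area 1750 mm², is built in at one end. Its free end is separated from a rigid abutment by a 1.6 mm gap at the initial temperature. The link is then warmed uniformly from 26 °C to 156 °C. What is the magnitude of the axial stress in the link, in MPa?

If the wall were absent the link would grow by αΔT L = 10×10⁻⁶ × 130 × 1725 = 2.242 mm.
The gap closes (δ_free > 1.6 mm) and the wall then resists a further 2.242 − 1.6 = 0.6425 mm of expansion.
That suppressed elongation corresponds to σ = E·Δ/L = 33×10³ × 0.6425/1725 = 12.29 MPa.

σ ≈ 12.3 MPa (compressive)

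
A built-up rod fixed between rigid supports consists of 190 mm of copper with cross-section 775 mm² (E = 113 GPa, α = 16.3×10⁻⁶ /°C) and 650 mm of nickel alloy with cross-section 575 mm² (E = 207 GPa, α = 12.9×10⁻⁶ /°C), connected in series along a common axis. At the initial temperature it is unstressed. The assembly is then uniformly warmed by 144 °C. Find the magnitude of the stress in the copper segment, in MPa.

σ ≈ 280 MPa (compressive)

If the supports were absent, the total length change would be Σ αᵢΔT Lᵢ = 16.3×10⁻⁶×144×190 + 12.9×10⁻⁶×144×650 = 1.653 mm.
The walls prevent any net length change, so an axial force P (same in every segment) develops. Compatibility: P · Σ Lᵢ/(AᵢEᵢ) = δ_free.
The series flexibility is Σ Lᵢ/(AᵢEᵢ) = 190/(775×113×10³) + 650/(575×207×10³) = 7.631×10⁻⁶ mm/N.
Hence P = δ_free / Σ(L/AE) = 1.653/7.631×10⁻⁶ = 216.7 kN (compressive).
σ_{copper} = P / A = 216700 / 775 = 279.6 MPa.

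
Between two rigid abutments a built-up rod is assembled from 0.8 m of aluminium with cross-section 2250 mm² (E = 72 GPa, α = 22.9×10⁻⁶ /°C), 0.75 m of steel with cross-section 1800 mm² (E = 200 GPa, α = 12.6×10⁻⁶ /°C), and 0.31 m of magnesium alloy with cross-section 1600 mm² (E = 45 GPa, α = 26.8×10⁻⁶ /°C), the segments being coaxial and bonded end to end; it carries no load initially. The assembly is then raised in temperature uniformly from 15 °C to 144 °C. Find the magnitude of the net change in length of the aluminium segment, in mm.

Free thermal expansion of the whole bar: Σ αᵢΔT Lᵢ = 22.9×10⁻⁶×129×800 + 12.6×10⁻⁶×129×750 + 26.8×10⁻⁶×129×310 = 4.654 mm.
The rigid supports impose zero overall length change; the single axial force P common to all segments must satisfy P Σ Lᵢ/(AᵢEᵢ) = δ_free.
Σ Lᵢ/(AᵢEᵢ) = 800/(2250×72×10³) + 750/(1800×200×10³) + 310/(1600×45×10³) = 1.133×10⁻⁵ mm/N.
So P = 4.654 / 1.133×10⁻⁵ = 410.9 kN, compressive.
For the aluminium segment, free thermal change = 22.9×10⁻⁶×129×800 = 2.363 mm and elastic change from P = 410900×800/(2250×72×10³) = 2.029 mm; these oppose, so the net change is 0.334 mm (segment lengthens).

|ΔL| ≈ 0.334 mm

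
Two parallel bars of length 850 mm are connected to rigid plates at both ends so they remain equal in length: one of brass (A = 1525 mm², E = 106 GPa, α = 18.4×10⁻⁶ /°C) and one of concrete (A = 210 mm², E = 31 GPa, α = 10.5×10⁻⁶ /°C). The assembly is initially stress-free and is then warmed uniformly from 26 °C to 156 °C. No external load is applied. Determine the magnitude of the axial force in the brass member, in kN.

P ≈ 6.43 kN (compressive in the brass)

Both members must finish at the same length. With the larger α, the brass tends to over-expand; the plates restrain it, putting the brass in compression and the concrete in tension. With no external load the two internal forces are equal and opposite, magnitude P.
Equating the net (thermal + elastic) strains gives |α₁ − α₂|·ΔT = P·[1/(A₁E₁) + 1/(A₂E₂)].
|α₁ − α₂|·ΔT = 7.9×10⁻⁶ × 130 = 0.001027.
1/(A₁E₁) + 1/(A₂E₂) = 1/(1525×106×10³) + 1/(210×31×10³) = 1.598×10⁻⁷ N⁻¹.
P = 0.001027 / 1.598×10⁻⁷ = 6427 N = 6.427 kN.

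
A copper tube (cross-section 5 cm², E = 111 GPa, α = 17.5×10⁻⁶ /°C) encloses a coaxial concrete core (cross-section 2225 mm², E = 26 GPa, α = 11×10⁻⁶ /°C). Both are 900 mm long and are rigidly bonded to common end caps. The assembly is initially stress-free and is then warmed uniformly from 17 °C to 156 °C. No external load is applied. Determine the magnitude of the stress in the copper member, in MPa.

σ ≈ 51.2 MPa (compressive)

The copper has the larger α, so on heating it would change length more than the concrete if both were free. The rigid plates force a common final length, so the copper is put into compression and the concrete into tension, with equal and opposite forces P (no external load).
Compatibility of the two members (thermal + elastic change equal): (α₁ − α₂)ΔT = P·[1/(A₁E₁) + 1/(A₂E₂)].
|α₁ − α₂|·ΔT = 6.5×10⁻⁶ × 139 = 0.0009035.
1/(A₁E₁) + 1/(A₂E₂) = 1/(500×111×10³) + 1/(2225×26×10³) = 3.53×10⁻⁸ N⁻¹.
So P = 0.0009035 / 3.53×10⁻⁸ = 25.59 kN.
σ_{copper} = P/A₁ = 25590/500 = 51.18 MPa, compressive.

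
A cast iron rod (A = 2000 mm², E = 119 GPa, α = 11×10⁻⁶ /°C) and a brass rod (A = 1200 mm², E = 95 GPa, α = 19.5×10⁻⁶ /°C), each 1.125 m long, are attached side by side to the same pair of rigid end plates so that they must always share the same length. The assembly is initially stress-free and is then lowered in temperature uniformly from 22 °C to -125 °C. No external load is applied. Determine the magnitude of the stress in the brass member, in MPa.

σ ≈ 80.3 MPa (tensile)

Both members must finish at the same length. With the larger α, the brass tends to over-contract; the plates restrain it, putting the brass in tension and the cast iron in compression. With no external load the two internal forces are equal and opposite, magnitude P.
Equating the net (thermal + elastic) strains gives |α₁ − α₂|·ΔT = P·[1/(A₁E₁) + 1/(A₂E₂)].
|α₁ − α₂|·ΔT = 8.5×10⁻⁶ × 147 = 0.001249.
1/(A₁E₁) + 1/(A₂E₂) = 1/(2000×119×10³) + 1/(1200×95×10³) = 1.297×10⁻⁸ N⁻¹.
P = 0.001249 / 1.297×10⁻⁸ = 96310 N = 96.31 kN.
σ_{brass} = P/A₂ = 96310/1200 = 80.26 MPa, tensile.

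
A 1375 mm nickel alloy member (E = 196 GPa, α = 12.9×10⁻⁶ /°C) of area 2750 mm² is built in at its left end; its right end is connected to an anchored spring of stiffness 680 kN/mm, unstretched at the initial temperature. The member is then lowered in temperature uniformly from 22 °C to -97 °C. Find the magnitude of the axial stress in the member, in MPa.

The unrestrained thermal change is αΔT L = 12.9×10⁻⁶ × 119 × 1375 = 2.111 mm.
Let P be the tensile force in the spring. The member extends elastically by PL/(AE) and the spring stretches by P/k; together these equal δ_free.
So P = δ_free / [L/(AE) + 1/k] = 2.111 / [ 1375/(2750×196×10³) + 1/(680×10³) ].
P = 2.111 / 4.022×10⁻⁶ = 524900 N.
σ = P/A = 524900/2750 = 190.9 MPa.

σ ≈ 191 MPa (tensile)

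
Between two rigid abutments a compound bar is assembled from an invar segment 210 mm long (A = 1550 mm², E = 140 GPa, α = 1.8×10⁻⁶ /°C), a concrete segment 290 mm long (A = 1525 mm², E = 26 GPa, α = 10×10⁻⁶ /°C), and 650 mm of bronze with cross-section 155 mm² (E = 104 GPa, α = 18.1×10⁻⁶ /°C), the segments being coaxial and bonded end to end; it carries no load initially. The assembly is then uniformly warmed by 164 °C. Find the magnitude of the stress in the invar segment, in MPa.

With the walls removed the bar would change length by δ_free = Σ αᵢΔT Lᵢ = 1.8×10⁻⁶×164×210 + 10×10⁻⁶×164×290 + 18.1×10⁻⁶×164×650 = 2.467 mm.
The walls prevent any net length change, so an axial force P (same in every segment) develops. Compatibility: P · Σ Lᵢ/(AᵢEᵢ) = δ_free.
The series flexibility is Σ Lᵢ/(AᵢEᵢ) = 210/(1550×140×10³) + 290/(1525×26×10³) + 650/(155×104×10³) = 4.86×10⁻⁵ mm/N.
Hence P = δ_free / Σ(L/AE) = 2.467/4.86×10⁻⁵ = 50.76 kN (compressive).
σ_{invar} = P / A = 50760 / 1550 = 32.75 MPa.

σ ≈ 32.7 MPa (compressive)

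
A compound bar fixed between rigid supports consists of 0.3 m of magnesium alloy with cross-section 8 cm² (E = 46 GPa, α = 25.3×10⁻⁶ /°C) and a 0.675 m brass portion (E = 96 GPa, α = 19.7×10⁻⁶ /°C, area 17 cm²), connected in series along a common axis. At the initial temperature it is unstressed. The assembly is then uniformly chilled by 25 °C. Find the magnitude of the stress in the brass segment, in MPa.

With the walls removed the bar would change length by δ_free = Σ αᵢΔT Lᵢ = 25.3×10⁻⁶×25×300 + 19.7×10⁻⁶×25×675 = 0.5222 mm.
The rigid supports impose zero overall length change; the single axial force P common to all segments must satisfy P Σ Lᵢ/(AᵢEᵢ) = δ_free.
Σ Lᵢ/(AᵢEᵢ) = 300/(800×46×10³) + 675/(1700×96×10³) = 1.229×10⁻⁵ mm/N.
P = 0.5222 / 1.229×10⁻⁵ = 42500 N = 42.5 kN, tensile.
σ_{brass} = P / A = 42500 / 1700 = 25 MPa.

σ ≈ 25 MPa (tensile)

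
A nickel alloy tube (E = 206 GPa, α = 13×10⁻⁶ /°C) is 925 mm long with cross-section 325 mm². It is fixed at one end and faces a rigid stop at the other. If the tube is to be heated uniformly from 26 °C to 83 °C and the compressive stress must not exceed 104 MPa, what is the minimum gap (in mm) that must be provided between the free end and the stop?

With no wall the tube would lengthen by αΔT L = 13×10⁻⁶ × 57 × 925 = 0.6854 mm.
A stress of 104 MPa corresponds to the wall pushing the tube back by σL/E = 104×925/(206×10³) = 0.467 mm.
The gap must absorb the remainder: g_min = 0.6854 − 0.467 = 0.2184 mm.

g ≈ 0.218 mm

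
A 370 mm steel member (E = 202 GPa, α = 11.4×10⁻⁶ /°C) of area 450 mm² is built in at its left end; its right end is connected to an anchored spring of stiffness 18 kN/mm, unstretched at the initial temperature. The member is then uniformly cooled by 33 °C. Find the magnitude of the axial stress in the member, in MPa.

σ ≈ 5.19 MPa (tensile)

If the spring were absent the member would shorten by αΔT L = 11.4×10⁻⁶ × 33 × 370 = 0.1392 mm.
With a force P in the spring, the elastic change of the member is PL/(AE) and that of the spring is P/k; compatibility requires their sum to equal δ_free.
P [ L/(AE) + 1/k ] = δ_free → P [ 370/(450×202×10³) + 1/(18×10³) ] = 0.1392.
P = 0.1392 / 5.963×10⁻⁵ = 2334 N.
σ = P/A = 2334/450 = 5.188 MPa.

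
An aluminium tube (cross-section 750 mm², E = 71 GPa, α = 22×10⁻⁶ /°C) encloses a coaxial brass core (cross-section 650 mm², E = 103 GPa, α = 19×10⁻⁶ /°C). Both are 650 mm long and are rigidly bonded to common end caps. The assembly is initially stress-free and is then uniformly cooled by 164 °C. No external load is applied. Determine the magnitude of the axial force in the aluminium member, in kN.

Both members must finish at the same length. With the larger α, the aluminium tends to over-contract; the plates restrain it, putting the aluminium in tension and the brass in compression. With no external load the two internal forces are equal and opposite, magnitude P.
Equating the net (thermal + elastic) strains gives |α₁ − α₂|·ΔT = P·[1/(A₁E₁) + 1/(A₂E₂)].
|α₁ − α₂|·ΔT = 3×10⁻⁶ × 164 = 0.000492.
1/(A₁E₁) + 1/(A₂E₂) = 1/(750×71×10³) + 1/(650×103×10³) = 3.372×10⁻⁸ N⁻¹.
So P = 0.000492 / 3.372×10⁻⁸ = 14.59 kN.

P ≈ 14.6 kN (tensile in the aluminium)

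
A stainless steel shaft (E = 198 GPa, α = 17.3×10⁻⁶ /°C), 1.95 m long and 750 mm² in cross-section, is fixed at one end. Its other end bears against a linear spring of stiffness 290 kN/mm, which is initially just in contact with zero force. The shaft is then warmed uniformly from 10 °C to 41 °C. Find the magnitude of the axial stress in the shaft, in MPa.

σ ≈ 84.1 MPa (compressive)

Free thermal expansion: δ_free = αΔT L = 17.3×10⁻⁶ × 31 × 1950 = 1.046 mm.
Let P be the compressive force at the spring. The shaft shortens elastically by PL/(AE) and the spring compresses by P/k; together these equal δ_free.
P [ L/(AE) + 1/k ] = δ_free → P [ 1950/(750×198×10³) + 1/(290×10³) ] = 1.046.
P = 1.046 / 1.658×10⁻⁵ = 63080 N.
σ = P/A = 63080/750 = 84.1 MPa.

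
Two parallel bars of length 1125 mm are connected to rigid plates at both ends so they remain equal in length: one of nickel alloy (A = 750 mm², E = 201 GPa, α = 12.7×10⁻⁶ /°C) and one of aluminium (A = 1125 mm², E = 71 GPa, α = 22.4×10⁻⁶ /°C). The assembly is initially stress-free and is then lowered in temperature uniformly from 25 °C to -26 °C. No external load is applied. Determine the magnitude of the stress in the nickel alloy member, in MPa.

σ ≈ 34.4 MPa (compressive)

Both members must finish at the same length. With the larger α, the aluminium tends to over-contract; the plates restrain it, putting the aluminium in tension and the nickel alloy in compression. With no external load the two internal forces are equal and opposite, magnitude P.
Setting the final lengths equal and cancelling L: (α₁ − α₂)ΔT = P/(A₁E₁) + P/(A₂E₂).
|α₁ − α₂|·ΔT = 9.7×10⁻⁶ × 51 = 0.0004947.
1/(A₁E₁) + 1/(A₂E₂) = 1/(750×201×10³) + 1/(1125×71×10³) = 1.915×10⁻⁸ N⁻¹.
So P = 0.0004947 / 1.915×10⁻⁸ = 25.83 kN.
σ_{nickel alloy} = P/A₁ = 25830/750 = 34.44 MPa, compressive.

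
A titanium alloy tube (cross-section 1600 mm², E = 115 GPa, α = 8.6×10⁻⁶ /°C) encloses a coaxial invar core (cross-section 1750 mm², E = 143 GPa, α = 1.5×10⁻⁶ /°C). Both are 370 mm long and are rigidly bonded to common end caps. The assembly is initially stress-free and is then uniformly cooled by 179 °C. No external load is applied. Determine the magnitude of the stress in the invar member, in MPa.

Both members must finish at the same length. With the larger α, the titanium alloy tends to over-contract; the plates restrain it, putting the titanium alloy in tension and the invar in compression. With no external load the two internal forces are equal and opposite, magnitude P.
Setting the final lengths equal and cancelling L: (α₁ − α₂)ΔT = P/(A₁E₁) + P/(A₂E₂).
|α₁ − α₂|·ΔT = 7.1×10⁻⁶ × 179 = 0.001271.
1/(A₁E₁) + 1/(A₂E₂) = 1/(1600×115×10³) + 1/(1750×143×10³) = 9.431×10⁻⁹ N⁻¹.
So P = 0.001271 / 9.431×10⁻⁹ = 134.8 kN.
σ_{invar} = P/A₂ = 134800/1750 = 77.01 MPa, compressive.

σ ≈ 77 MPa (compressive)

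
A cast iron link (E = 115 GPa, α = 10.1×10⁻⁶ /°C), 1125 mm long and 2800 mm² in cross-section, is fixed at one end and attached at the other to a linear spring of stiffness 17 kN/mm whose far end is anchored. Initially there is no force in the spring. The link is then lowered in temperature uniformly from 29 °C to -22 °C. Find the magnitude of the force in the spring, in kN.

P ≈ 9.3 kN

If the spring were absent the link would shorten by αΔT L = 10.1×10⁻⁶ × 51 × 1125 = 0.5795 mm.
With a force P in the spring, the elastic change of the link is PL/(AE) and that of the spring is P/k; compatibility requires their sum to equal δ_free.
P [ L/(AE) + 1/k ] = δ_free → P [ 1125/(2800×115×10³) + 1/(17×10³) ] = 0.5795.
P = 0.5795 / 6.232×10⁻⁵ = 9299 N.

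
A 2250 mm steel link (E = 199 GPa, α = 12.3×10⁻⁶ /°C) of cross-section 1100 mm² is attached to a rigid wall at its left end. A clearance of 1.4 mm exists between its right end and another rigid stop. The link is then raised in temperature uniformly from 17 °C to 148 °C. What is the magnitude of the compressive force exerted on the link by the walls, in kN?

P ≈ 217 kN

Unrestrained expansion: δ_free = αΔT L = 12.3×10⁻⁶ × 131 × 2250 = 3.625 mm.
This exceeds the 1.4 mm gap, so the wall pushes back. The portion of expansion that must be recovered elastically is δ_free − gap = 3.625 − 1.4 = 2.225 mm.
So σ = E(δ_free − g)/L = 199×10³ × 2.225/2250 = 196.8 MPa.
Force on the wall = σA = 196.8 × 1100 mm² = 216.5 kN.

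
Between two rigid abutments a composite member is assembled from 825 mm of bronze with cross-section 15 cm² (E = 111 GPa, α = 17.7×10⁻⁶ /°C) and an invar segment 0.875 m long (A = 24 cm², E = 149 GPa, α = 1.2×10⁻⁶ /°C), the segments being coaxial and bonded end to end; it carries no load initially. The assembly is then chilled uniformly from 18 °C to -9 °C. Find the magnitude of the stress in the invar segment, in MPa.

σ ≈ 23.8 MPa (tensile)

With the walls removed the bar would change length by δ_free = Σ αᵢΔT Lᵢ = 17.7×10⁻⁶×27×825 + 1.2×10⁻⁶×27×875 = 0.4226 mm.
Since the ends are fixed, an axial force P builds up, equal in every segment, with P · Σ Lᵢ/(AᵢEᵢ) = δ_free.
The series flexibility is Σ Lᵢ/(AᵢEᵢ) = 825/(1500×111×10³) + 875/(2400×149×10³) = 7.402×10⁻⁶ mm/N.
So P = 0.4226 / 7.402×10⁻⁶ = 57.1 kN, tensile.
σ_{invar} = P / A = 57100 / 2400 = 23.79 MPa.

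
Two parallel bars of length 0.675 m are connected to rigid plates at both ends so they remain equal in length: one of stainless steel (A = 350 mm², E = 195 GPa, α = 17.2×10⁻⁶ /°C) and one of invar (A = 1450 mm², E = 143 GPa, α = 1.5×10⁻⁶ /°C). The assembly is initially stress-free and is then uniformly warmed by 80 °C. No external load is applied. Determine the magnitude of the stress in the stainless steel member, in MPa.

The stainless steel has the larger α, so on heating it would change length more than the invar if both were free. The rigid plates force a common final length, so the stainless steel is put into compression and the invar into tension, with equal and opposite forces P (no external load).
Compatibility of the two members (thermal + elastic change equal): (α₁ − α₂)ΔT = P·[1/(A₁E₁) + 1/(A₂E₂)].
|α₁ − α₂|·ΔT = 15.7×10⁻⁶ × 80 = 0.001256.
1/(A₁E₁) + 1/(A₂E₂) = 1/(350×195×10³) + 1/(1450×143×10³) = 1.947×10⁻⁸ N⁻¹.
P = 0.001256 / 1.947×10⁻⁸ = 64490 N = 64.49 kN.
σ_{stainless steel} = P/A₁ = 64490/350 = 184.3 MPa, compressive.

σ ≈ 184 MPa (compressive)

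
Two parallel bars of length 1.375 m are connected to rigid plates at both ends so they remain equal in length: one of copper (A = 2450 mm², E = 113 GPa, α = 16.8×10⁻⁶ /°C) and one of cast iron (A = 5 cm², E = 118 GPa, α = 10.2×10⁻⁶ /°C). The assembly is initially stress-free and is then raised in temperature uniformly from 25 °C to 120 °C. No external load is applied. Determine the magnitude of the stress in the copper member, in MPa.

σ ≈ 12.4 MPa (compressive)

The copper has the larger α, so on heating it would change length more than the cast iron if both were free. The rigid plates force a common final length, so the copper is put into compression and the cast iron into tension, with equal and opposite forces P (no external load).
Equating the net (thermal + elastic) strains gives |α₁ − α₂|·ΔT = P·[1/(A₁E₁) + 1/(A₂E₂)].
|α₁ − α₂|·ΔT = 6.6×10⁻⁶ × 95 = 0.000627.
1/(A₁E₁) + 1/(A₂E₂) = 1/(2450×113×10³) + 1/(500×118×10³) = 2.056×10⁻⁸ N⁻¹.
P = 0.000627 / 2.056×10⁻⁸ = 30490 N = 30.49 kN.
σ_{copper} = P/A₁ = 30490/2450 = 12.45 MPa, compressive.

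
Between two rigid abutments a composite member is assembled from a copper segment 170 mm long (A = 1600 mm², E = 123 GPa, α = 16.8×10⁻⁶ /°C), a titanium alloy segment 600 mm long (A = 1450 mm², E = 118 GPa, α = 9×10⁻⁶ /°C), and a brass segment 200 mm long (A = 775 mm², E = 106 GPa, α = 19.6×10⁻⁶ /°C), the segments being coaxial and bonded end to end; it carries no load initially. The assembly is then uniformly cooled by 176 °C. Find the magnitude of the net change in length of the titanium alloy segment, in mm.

If the supports were absent, the total length change would be Σ αᵢΔT Lᵢ = 16.8×10⁻⁶×176×170 + 9×10⁻⁶×176×600 + 19.6×10⁻⁶×176×200 = 2.143 mm.
Since the ends are fixed, an axial force P builds up, equal in every segment, with P · Σ Lᵢ/(AᵢEᵢ) = δ_free.
Σ Lᵢ/(AᵢEᵢ) = 170/(1600×123×10³) + 600/(1450×118×10³) + 200/(775×106×10³) = 6.805×10⁻⁶ mm/N.
P = 2.143 / 6.805×10⁻⁶ = 314900 N = 314.9 kN, tensile.
For the titanium alloy segment, free thermal change = 9×10⁻⁶×176×600 = 0.9504 mm and elastic change from P = 314900×600/(1450×118×10³) = 1.104 mm; these oppose, so the net change is 0.154 mm (segment lengthens).

|ΔL| ≈ 0.154 mm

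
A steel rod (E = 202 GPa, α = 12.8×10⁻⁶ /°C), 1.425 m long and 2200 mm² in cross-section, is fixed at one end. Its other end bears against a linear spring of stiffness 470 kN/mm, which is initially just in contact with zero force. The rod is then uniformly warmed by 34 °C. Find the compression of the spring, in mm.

δ ≈ 0.247 mm

The unrestrained thermal change is αΔT L = 12.8×10⁻⁶ × 34 × 1425 = 0.6202 mm.
With a force P in the spring, the elastic change of the rod is PL/(AE) and that of the spring is P/k; compatibility requires their sum to equal δ_free.
P [ L/(AE) + 1/k ] = δ_free → P [ 1425/(2200×202×10³) + 1/(470×10³) ] = 0.6202.
P = 0.6202 / 5.334×10⁻⁶ = 116300 N.
Spring compression = P/k = 116300/(470×10³) = 0.2474 mm.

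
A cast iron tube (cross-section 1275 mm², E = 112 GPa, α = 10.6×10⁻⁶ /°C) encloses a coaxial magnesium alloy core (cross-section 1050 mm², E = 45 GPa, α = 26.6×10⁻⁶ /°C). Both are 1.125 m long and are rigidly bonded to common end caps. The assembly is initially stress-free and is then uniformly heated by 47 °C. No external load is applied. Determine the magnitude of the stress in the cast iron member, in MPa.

Equilibrium of a rigid end plate with no external load gives equal and opposite internal forces ±P in the two members. Since α_{magnesium alloy} > α_{cast iron}, heating drives the magnesium alloy into compression and the cast iron into tension.
Compatibility of the two members (thermal + elastic change equal): (α₁ − α₂)ΔT = P·[1/(A₁E₁) + 1/(A₂E₂)].
|α₁ − α₂|·ΔT = 16×10⁻⁶ × 47 = 0.000752.
1/(A₁E₁) + 1/(A₂E₂) = 1/(1275×112×10³) + 1/(1050×45×10³) = 2.817×10⁻⁸ N⁻¹.
P = 0.000752 / 2.817×10⁻⁸ = 26700 N = 26.7 kN.
σ_{cast iron} = P/A₁ = 26700/1275 = 20.94 MPa, tensile.

σ ≈ 20.9 MPa (tensile)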